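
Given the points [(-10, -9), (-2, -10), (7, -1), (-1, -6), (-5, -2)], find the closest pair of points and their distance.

Computing all pairwise distances among 5 points:

d((-10, -9), (-2, -10)) = 8.0623
d((-10, -9), (7, -1)) = 18.7883
d((-10, -9), (-1, -6)) = 9.4868
d((-10, -9), (-5, -2)) = 8.6023
d((-2, -10), (7, -1)) = 12.7279
d((-2, -10), (-1, -6)) = 4.1231 <-- minimum
d((-2, -10), (-5, -2)) = 8.544
d((7, -1), (-1, -6)) = 9.434
d((7, -1), (-5, -2)) = 12.0416
d((-1, -6), (-5, -2)) = 5.6569

Closest pair: (-2, -10) and (-1, -6) with distance 4.1231

The closest pair is (-2, -10) and (-1, -6) with Euclidean distance 4.1231. For 5 points, brute-force pairwise comparison is shown above. For large n, the divide-and-conquer algorithm (sort by x, recurse on halves, check the dividing strip) achieves O(n log n).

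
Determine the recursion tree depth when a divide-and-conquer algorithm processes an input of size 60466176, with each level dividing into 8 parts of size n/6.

For divide and conquer with division factor 6:

Problem sizes at each level:
Level 0: 60466176
Level 1: 10077696
Level 2: 1679616
Level 3: 279936
Level 4: 46656
Level 5: 7776
Level 6: 1296
Level 7: 216
Level 8: 36
Level 9: 6
Level 10: 1

The root is level 0 and the size-1 base case is level 10 (the tree spans levels 0 through 10, i.e. 11 levels counting the root), so the depth is the number of divisions: log_6(60466176) = 10

The recursion tree depth is log_6(60466176) = 10. At each level, the problem size is divided by 6, so it takes 10 divisions to reduce to a base case of size 1. The algorithm makes 8 recursive calls at each level.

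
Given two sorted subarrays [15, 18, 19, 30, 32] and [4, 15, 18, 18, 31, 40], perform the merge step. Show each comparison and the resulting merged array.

Merging process:

Compare 15 vs 4: take 4 from right. Merged: [4]
Compare 15 vs 15: take 15 from left. Merged: [4, 15]
Compare 18 vs 15: take 15 from right. Merged: [4, 15, 15]
Compare 18 vs 18: take 18 from left. Merged: [4, 15, 15, 18]
Compare 19 vs 18: take 18 from right. Merged: [4, 15, 15, 18, 18]
Compare 19 vs 18: take 18 from right. Merged: [4, 15, 15, 18, 18, 18]
Compare 19 vs 31: take 19 from left. Merged: [4, 15, 15, 18, 18, 18, 19]
Compare 30 vs 31: take 30 from left. Merged: [4, 15, 15, 18, 18, 18, 19, 30]
Compare 32 vs 31: take 31 from right. Merged: [4, 15, 15, 18, 18, 18, 19, 30, 31]
Compare 32 vs 40: take 32 from left. Merged: [4, 15, 15, 18, 18, 18, 19, 30, 31, 32]
Append remaining from right: [40]. Merged: [4, 15, 15, 18, 18, 18, 19, 30, 31, 32, 40]

Final merged array: [4, 15, 15, 18, 18, 18, 19, 30, 31, 32, 40]
Total comparisons: 10

The merged array is [4, 15, 15, 18, 18, 18, 19, 30, 31, 32, 40], requiring 10 comparisons. The merge step runs in O(n) time where n is the total number of elements.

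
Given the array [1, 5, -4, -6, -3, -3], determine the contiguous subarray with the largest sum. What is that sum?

Using Kadane's algorithm on [1, 5, -4, -6, -3, -3]:

Scanning through the array:
Position 1 (value 5): max_ending_here = 6, max_so_far = 6
Position 2 (value -4): max_ending_here = 2, max_so_far = 6
Position 3 (value -6): max_ending_here = -4, max_so_far = 6
Position 4 (value -3): max_ending_here = -3, max_so_far = 6
Position 5 (value -3): max_ending_here = -3, max_so_far = 6

Maximum subarray: [1, 5]
Maximum sum: 6

The maximum subarray is [1, 5] with sum 6. This subarray runs from index 0 to index 1.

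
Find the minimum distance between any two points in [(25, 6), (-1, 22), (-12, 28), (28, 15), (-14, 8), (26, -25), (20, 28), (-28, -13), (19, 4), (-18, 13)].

Computing all pairwise distances among 10 points:

d((25, 6), (-1, 22)) = 30.5287
d((25, 6), (-12, 28)) = 43.0465
d((25, 6), (28, 15)) = 9.4868
d((25, 6), (-14, 8)) = 39.0512
d((25, 6), (26, -25)) = 31.0161
d((25, 6), (20, 28)) = 22.561
d((25, 6), (-28, -13)) = 56.3028
d((25, 6), (19, 4)) = 6.3246 <-- minimum
d((25, 6), (-18, 13)) = 43.566
d((-1, 22), (-12, 28)) = 12.53
d((-1, 22), (28, 15)) = 29.8329
d((-1, 22), (-14, 8)) = 19.105
d((-1, 22), (26, -25)) = 54.2033
d((-1, 22), (20, 28)) = 21.8403
d((-1, 22), (-28, -13)) = 44.2041
d((-1, 22), (19, 4)) = 26.9072
d((-1, 22), (-18, 13)) = 19.2354
d((-12, 28), (28, 15)) = 42.0595
d((-12, 28), (-14, 8)) = 20.0998
d((-12, 28), (26, -25)) = 65.215
d((-12, 28), (20, 28)) = 32.0
d((-12, 28), (-28, -13)) = 44.0114
d((-12, 28), (19, 4)) = 39.2046
d((-12, 28), (-18, 13)) = 16.1555
d((28, 15), (-14, 8)) = 42.5793
d((28, 15), (26, -25)) = 40.05
d((28, 15), (20, 28)) = 15.2643
d((28, 15), (-28, -13)) = 62.6099
d((28, 15), (19, 4)) = 14.2127
d((28, 15), (-18, 13)) = 46.0435
d((-14, 8), (26, -25)) = 51.8556
d((-14, 8), (20, 28)) = 39.4462
d((-14, 8), (-28, -13)) = 25.2389
d((-14, 8), (19, 4)) = 33.2415
d((-14, 8), (-18, 13)) = 6.4031
d((26, -25), (20, 28)) = 53.3385
d((26, -25), (-28, -13)) = 55.3173
d((26, -25), (19, 4)) = 29.8329
d((26, -25), (-18, 13)) = 58.1378
d((20, 28), (-28, -13)) = 63.1269
d((20, 28), (19, 4)) = 24.0208
d((20, 28), (-18, 13)) = 40.8534
d((-28, -13), (19, 4)) = 49.98
d((-28, -13), (-18, 13)) = 27.8568
d((19, 4), (-18, 13)) = 38.0789

Closest pair: (25, 6) and (19, 4) with distance 6.3246

The closest pair is (25, 6) and (19, 4) with Euclidean distance 6.3246. For 10 points, brute-force pairwise comparison is shown above. For large n, the divide-and-conquer algorithm (sort by x, recurse on halves, check the dividing strip) achieves O(n log n).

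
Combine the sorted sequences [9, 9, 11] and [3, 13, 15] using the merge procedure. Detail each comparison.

Merging process:

Compare 9 vs 3: take 3 from right. Merged: [3]
Compare 9 vs 13: take 9 from left. Merged: [3, 9]
Compare 9 vs 13: take 9 from left. Merged: [3, 9, 9]
Compare 11 vs 13: take 11 from left. Merged: [3, 9, 9, 11]
Append remaining from right: [13, 15]. Merged: [3, 9, 9, 11, 13, 15]

Final merged array: [3, 9, 9, 11, 13, 15]
Total comparisons: 4

The merged array is [3, 9, 9, 11, 13, 15], requiring 4 comparisons. The merge step runs in O(n) time where n is the total number of elements.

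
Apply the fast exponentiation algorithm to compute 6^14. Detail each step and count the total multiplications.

Computing 6^14 by squaring (build up from 6^1; each line after the first costs one multiplication):

6^1 = 6
6^2 = (6^1)^2 = 6^2 = 36
6^3 = 6 * 6^2 = 6 * 36 = 216
6^6 = (6^3)^2 = 216^2 = 46656
6^7 = 6 * 6^6 = 6 * 46656 = 279936
6^14 = (6^7)^2 = 279936^2 = 78364164096

Result: 78364164096
Multiplications needed: 5 (5 lines after 6^1)

6^14 = 78364164096. Using exponentiation by squaring, this requires 5 multiplications. The key idea: if the exponent is even, square the half-power; if odd, multiply by the base once.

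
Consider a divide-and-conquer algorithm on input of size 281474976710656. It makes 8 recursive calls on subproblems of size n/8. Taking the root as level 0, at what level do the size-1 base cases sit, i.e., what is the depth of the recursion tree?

For divide and conquer with division factor 8:

Problem sizes at each level:
Level 0: 281474976710656
Level 1: 35184372088832
Level 2: 4398046511104
Level 3: 549755813888
Level 4: 68719476736
Level 5: 8589934592
Level 6: 1073741824
Level 7: 134217728
Level 8: 16777216
Level 9: 2097152
Level 10: 262144
Level 11: 32768
Level 12: 4096
Level 13: 512
Level 14: 64
Level 15: 8
Level 16: 1

The root is level 0 and the size-1 base case is level 16 (the tree spans levels 0 through 16, i.e. 17 levels counting the root), so the depth is the number of divisions: log_8(281474976710656) = 16

The recursion tree depth is log_8(281474976710656) = 16. At each level, the problem size is divided by 8, so it takes 16 divisions to reduce to a base case of size 1. The algorithm makes 8 recursive calls at each level.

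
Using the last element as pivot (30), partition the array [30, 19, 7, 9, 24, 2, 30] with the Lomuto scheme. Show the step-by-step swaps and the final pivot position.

Lomuto partition with pivot = 30:

Initial array: [30, 19, 7, 9, 24, 2, 30]

arr[0]=30 <= 30: swap with position 0, array becomes [30, 19, 7, 9, 24, 2, 30]
arr[1]=19 <= 30: swap with position 1, array becomes [30, 19, 7, 9, 24, 2, 30]
arr[2]=7 <= 30: swap with position 2, array becomes [30, 19, 7, 9, 24, 2, 30]
arr[3]=9 <= 30: swap with position 3, array becomes [30, 19, 7, 9, 24, 2, 30]
arr[4]=24 <= 30: swap with position 4, array becomes [30, 19, 7, 9, 24, 2, 30]
arr[5]=2 <= 30: swap with position 5, array becomes [30, 19, 7, 9, 24, 2, 30]

Place pivot at position 6: [30, 19, 7, 9, 24, 2, 30]
Pivot position: 6

After partitioning with pivot 30, the array becomes [30, 19, 7, 9, 24, 2, 30]. The pivot is placed at index 6. All elements to the left of the pivot are <= 30, and all elements to the right are > 30.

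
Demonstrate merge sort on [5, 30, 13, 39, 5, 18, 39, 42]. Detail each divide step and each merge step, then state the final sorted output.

Merge sort trace:

Split: [5, 30, 13, 39, 5, 18, 39, 42] -> [5, 30, 13, 39] and [5, 18, 39, 42]
  Split: [5, 30, 13, 39] -> [5, 30] and [13, 39]
    Split: [5, 30] -> [5] and [30]
    Merge: [5] + [30] -> [5, 30]
    Split: [13, 39] -> [13] and [39]
    Merge: [13] + [39] -> [13, 39]
  Merge: [5, 30] + [13, 39] -> [5, 13, 30, 39]
  Split: [5, 18, 39, 42] -> [5, 18] and [39, 42]
    Split: [5, 18] -> [5] and [18]
    Merge: [5] + [18] -> [5, 18]
    Split: [39, 42] -> [39] and [42]
    Merge: [39] + [42] -> [39, 42]
  Merge: [5, 18] + [39, 42] -> [5, 18, 39, 42]
Merge: [5, 13, 30, 39] + [5, 18, 39, 42] -> [5, 5, 13, 18, 30, 39, 39, 42]

Final sorted array: [5, 5, 13, 18, 30, 39, 39, 42]

The merge sort proceeds by recursively splitting the array and merging sorted halves.
After all merges, the sorted array is [5, 5, 13, 18, 30, 39, 39, 42].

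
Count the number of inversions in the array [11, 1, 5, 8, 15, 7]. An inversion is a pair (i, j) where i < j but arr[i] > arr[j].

Finding inversions in [11, 1, 5, 8, 15, 7]:

(0, 1): arr[0]=11 > arr[1]=1
(0, 2): arr[0]=11 > arr[2]=5
(0, 3): arr[0]=11 > arr[3]=8
(0, 5): arr[0]=11 > arr[5]=7
(3, 5): arr[3]=8 > arr[5]=7
(4, 5): arr[4]=15 > arr[5]=7

Total inversions: 6

The array has 6 inversion(s): (0,1), (0,2), (0,3), (0,5), (3,5), (4,5). Each pair (i,j) satisfies i < j and arr[i] > arr[j].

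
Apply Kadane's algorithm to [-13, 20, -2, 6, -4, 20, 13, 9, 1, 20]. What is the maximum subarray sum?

Using Kadane's algorithm on [-13, 20, -2, 6, -4, 20, 13, 9, 1, 20]:

Scanning through the array:
Position 1 (value 20): max_ending_here = 20, max_so_far = 20
Position 2 (value -2): max_ending_here = 18, max_so_far = 20
Position 3 (value 6): max_ending_here = 24, max_so_far = 24
Position 4 (value -4): max_ending_here = 20, max_so_far = 24
Position 5 (value 20): max_ending_here = 40, max_so_far = 40
Position 6 (value 13): max_ending_here = 53, max_so_far = 53
Position 7 (value 9): max_ending_here = 62, max_so_far = 62
Position 8 (value 1): max_ending_here = 63, max_so_far = 63
Position 9 (value 20): max_ending_here = 83, max_so_far = 83

Maximum subarray: [20, -2, 6, -4, 20, 13, 9, 1, 20]
Maximum sum: 83

The maximum subarray is [20, -2, 6, -4, 20, 13, 9, 1, 20] with sum 83. This subarray runs from index 1 to index 9.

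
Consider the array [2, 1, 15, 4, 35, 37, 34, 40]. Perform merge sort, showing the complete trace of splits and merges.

Merge sort trace:

Split: [2, 1, 15, 4, 35, 37, 34, 40] -> [2, 1, 15, 4] and [35, 37, 34, 40]
  Split: [2, 1, 15, 4] -> [2, 1] and [15, 4]
    Split: [2, 1] -> [2] and [1]
    Merge: [2] + [1] -> [1, 2]
    Split: [15, 4] -> [15] and [4]
    Merge: [15] + [4] -> [4, 15]
  Merge: [1, 2] + [4, 15] -> [1, 2, 4, 15]
  Split: [35, 37, 34, 40] -> [35, 37] and [34, 40]
    Split: [35, 37] -> [35] and [37]
    Merge: [35] + [37] -> [35, 37]
    Split: [34, 40] -> [34] and [40]
    Merge: [34] + [40] -> [34, 40]
  Merge: [35, 37] + [34, 40] -> [34, 35, 37, 40]
Merge: [1, 2, 4, 15] + [34, 35, 37, 40] -> [1, 2, 4, 15, 34, 35, 37, 40]

Final sorted array: [1, 2, 4, 15, 34, 35, 37, 40]

The merge sort proceeds by recursively splitting the array and merging sorted halves.
After all merges, the sorted array is [1, 2, 4, 15, 34, 35, 37, 40].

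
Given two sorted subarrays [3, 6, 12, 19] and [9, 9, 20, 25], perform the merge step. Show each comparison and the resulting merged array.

Merging process:

Compare 3 vs 9: take 3 from left. Merged: [3]
Compare 6 vs 9: take 6 from left. Merged: [3, 6]
Compare 12 vs 9: take 9 from right. Merged: [3, 6, 9]
Compare 12 vs 9: take 9 from right. Merged: [3, 6, 9, 9]
Compare 12 vs 20: take 12 from left. Merged: [3, 6, 9, 9, 12]
Compare 19 vs 20: take 19 from left. Merged: [3, 6, 9, 9, 12, 19]
Append remaining from right: [20, 25]. Merged: [3, 6, 9, 9, 12, 19, 20, 25]

Final merged array: [3, 6, 9, 9, 12, 19, 20, 25]
Total comparisons: 6

The merged array is [3, 6, 9, 9, 12, 19, 20, 25], requiring 6 comparisons. The merge step runs in O(n) time where n is the total number of elements.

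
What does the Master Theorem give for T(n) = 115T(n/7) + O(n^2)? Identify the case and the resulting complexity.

Master Theorem for T(n) = 115T(n/7) + O(n^2):

a = 115, b = 7, c = 2
log_b(a) = log_7(115) = 2.4384

Case 1: c = 2 < log_7(115) = 2.4384
T(n) = O(n^(log_7 115))

For T(n) = 115T(n/7) + O(n^2): log_7(115) = 2.4384. This is Case 1 of the Master Theorem (c < log_b(a), work dominated by leaves), giving O(n^(log_7 115)).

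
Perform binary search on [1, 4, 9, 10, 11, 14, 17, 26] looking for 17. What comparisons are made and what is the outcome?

Binary search for 17 in [1, 4, 9, 10, 11, 14, 17, 26]:

lo=0, hi=7, mid=3, arr[mid]=10 -> 10 < 17, search right half
lo=4, hi=7, mid=5, arr[mid]=14 -> 14 < 17, search right half
lo=6, hi=7, mid=6, arr[mid]=17 -> Found target at index 6!

Binary search finds 17 at index 6 after 3 comparisons. The search repeatedly halves the search space by comparing with the middle element.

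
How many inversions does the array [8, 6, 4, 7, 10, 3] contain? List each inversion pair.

Finding inversions in [8, 6, 4, 7, 10, 3]:

(0, 1): arr[0]=8 > arr[1]=6
(0, 2): arr[0]=8 > arr[2]=4
(0, 3): arr[0]=8 > arr[3]=7
(0, 5): arr[0]=8 > arr[5]=3
(1, 2): arr[1]=6 > arr[2]=4
(1, 5): arr[1]=6 > arr[5]=3
(2, 5): arr[2]=4 > arr[5]=3
(3, 5): arr[3]=7 > arr[5]=3
(4, 5): arr[4]=10 > arr[5]=3

Total inversions: 9

The array has 9 inversion(s): (0,1), (0,2), (0,3), (0,5), (1,2), (1,5), (2,5), (3,5), (4,5). Each pair (i,j) satisfies i < j and arr[i] > arr[j].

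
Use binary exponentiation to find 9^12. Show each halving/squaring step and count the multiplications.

Computing 9^12 by squaring (build up from 9^1; each line after the first costs one multiplication):

9^1 = 9
9^2 = (9^1)^2 = 9^2 = 81
9^3 = 9 * 9^2 = 9 * 81 = 729
9^6 = (9^3)^2 = 729^2 = 531441
9^12 = (9^6)^2 = 531441^2 = 282429536481

Result: 282429536481
Multiplications needed: 4 (4 lines after 9^1)

9^12 = 282429536481. Using exponentiation by squaring, this requires 4 multiplications. The key idea: if the exponent is even, square the half-power; if odd, multiply by the base once.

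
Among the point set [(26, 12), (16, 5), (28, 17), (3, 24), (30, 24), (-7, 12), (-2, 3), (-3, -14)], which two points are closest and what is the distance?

Computing all pairwise distances among 8 points:

d((26, 12), (16, 5)) = 12.2066
d((26, 12), (28, 17)) = 5.3852 <-- minimum
d((26, 12), (3, 24)) = 25.9422
d((26, 12), (30, 24)) = 12.6491
d((26, 12), (-7, 12)) = 33.0
d((26, 12), (-2, 3)) = 29.4109
d((26, 12), (-3, -14)) = 38.9487
d((16, 5), (28, 17)) = 16.9706
d((16, 5), (3, 24)) = 23.0217
d((16, 5), (30, 24)) = 23.6008
d((16, 5), (-7, 12)) = 24.0416
d((16, 5), (-2, 3)) = 18.1108
d((16, 5), (-3, -14)) = 26.8701
d((28, 17), (3, 24)) = 25.9615
d((28, 17), (30, 24)) = 7.2801
d((28, 17), (-7, 12)) = 35.3553
d((28, 17), (-2, 3)) = 33.1059
d((28, 17), (-3, -14)) = 43.8406
d((3, 24), (30, 24)) = 27.0
d((3, 24), (-7, 12)) = 15.6205
d((3, 24), (-2, 3)) = 21.587
d((3, 24), (-3, -14)) = 38.4708
d((30, 24), (-7, 12)) = 38.8973
d((30, 24), (-2, 3)) = 38.2753
d((30, 24), (-3, -14)) = 50.3289
d((-7, 12), (-2, 3)) = 10.2956
d((-7, 12), (-3, -14)) = 26.3059
d((-2, 3), (-3, -14)) = 17.0294

Closest pair: (26, 12) and (28, 17) with distance 5.3852

The closest pair is (26, 12) and (28, 17) with Euclidean distance 5.3852. For 8 points, brute-force pairwise comparison is shown above. For large n, the divide-and-conquer algorithm (sort by x, recurse on halves, check the dividing strip) achieves O(n log n).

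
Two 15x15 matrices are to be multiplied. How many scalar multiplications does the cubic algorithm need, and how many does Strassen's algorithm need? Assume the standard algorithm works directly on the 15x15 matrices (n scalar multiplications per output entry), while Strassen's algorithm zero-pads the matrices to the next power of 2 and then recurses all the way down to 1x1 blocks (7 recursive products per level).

Matrix multiplication for 15x15 matrices:

Strassen's algorithm requires power-of-2 dimensions. Pad 15x15 to 16x16 (next power of 2).

Standard algorithm: 15^3 = 3375 multiplications
Strassen's algorithm: 7^(log2(16)) = 7^4 = 2401 multiplications
Savings: 3375 - 2401 = 974 multiplications

Standard: 3375 multiplications (15^3). Strassen: 2401 multiplications (7^4, after padding to 16x16). Strassen reduces 8 recursive multiplications to 7 at each level.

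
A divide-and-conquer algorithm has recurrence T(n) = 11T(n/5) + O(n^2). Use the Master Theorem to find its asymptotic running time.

Master Theorem for T(n) = 11T(n/5) + O(n^2):

a = 11, b = 5, c = 2
log_b(a) = log_5(11) = 1.4899

Case 3: c = 2 > log_5(11) = 1.4899
T(n) = O(n^2) = O(n^2)

For T(n) = 11T(n/5) + O(n^2): log_5(11) = 1.4899. This is Case 3 of the Master Theorem (c > log_b(a), work dominated by root), giving O(n^2).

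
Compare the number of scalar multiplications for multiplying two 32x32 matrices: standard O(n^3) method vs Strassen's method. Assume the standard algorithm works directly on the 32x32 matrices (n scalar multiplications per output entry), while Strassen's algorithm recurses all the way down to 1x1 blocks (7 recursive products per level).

Matrix multiplication for 32x32 matrices:

Standard algorithm: 32^3 = 32768 multiplications
Strassen's algorithm: 7^(log2(32)) = 7^5 = 16807 multiplications
Savings: 32768 - 16807 = 15961 multiplications

Standard: 32768 multiplications (32^3). Strassen: 16807 multiplications (7^5). Strassen reduces 8 recursive multiplications to 7 at each level.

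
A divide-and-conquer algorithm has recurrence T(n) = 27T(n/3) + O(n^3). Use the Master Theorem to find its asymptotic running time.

Master Theorem for T(n) = 27T(n/3) + O(n^3):

a = 27, b = 3, c = 3
log_b(a) = log_3(27) = 3.0000

Case 2: c = 3 = log_3(27) = 3.0000
T(n) = O(n^3 log n) = O(n^3 log n)

For T(n) = 27T(n/3) + O(n^3): log_3(27) = 3.0000. This is Case 2 of the Master Theorem (c = log_b(a), equal work at all levels), giving O(n^3 log n).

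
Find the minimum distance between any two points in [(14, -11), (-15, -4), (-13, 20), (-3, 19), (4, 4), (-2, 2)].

Computing all pairwise distances among 6 points:

d((14, -11), (-15, -4)) = 29.8329
d((14, -11), (-13, 20)) = 41.1096
d((14, -11), (-3, 19)) = 34.4819
d((14, -11), (4, 4)) = 18.0278
d((14, -11), (-2, 2)) = 20.6155
d((-15, -4), (-13, 20)) = 24.0832
d((-15, -4), (-3, 19)) = 25.9422
d((-15, -4), (4, 4)) = 20.6155
d((-15, -4), (-2, 2)) = 14.3178
d((-13, 20), (-3, 19)) = 10.0499
d((-13, 20), (4, 4)) = 23.3452
d((-13, 20), (-2, 2)) = 21.095
d((-3, 19), (4, 4)) = 16.5529
d((-3, 19), (-2, 2)) = 17.0294
d((4, 4), (-2, 2)) = 6.3246 <-- minimum

Closest pair: (4, 4) and (-2, 2) with distance 6.3246

The closest pair is (4, 4) and (-2, 2) with Euclidean distance 6.3246. For 6 points, brute-force pairwise comparison is shown above. For large n, the divide-and-conquer algorithm (sort by x, recurse on halves, check the dividing strip) achieves O(n log n).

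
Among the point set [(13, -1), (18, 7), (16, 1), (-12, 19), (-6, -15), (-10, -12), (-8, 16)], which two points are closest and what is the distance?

Computing all pairwise distances among 7 points:

d((13, -1), (18, 7)) = 9.434
d((13, -1), (16, 1)) = 3.6056 <-- minimum
d((13, -1), (-12, 19)) = 32.0156
d((13, -1), (-6, -15)) = 23.6008
d((13, -1), (-10, -12)) = 25.4951
d((13, -1), (-8, 16)) = 27.0185
d((18, 7), (16, 1)) = 6.3246
d((18, 7), (-12, 19)) = 32.311
d((18, 7), (-6, -15)) = 32.5576
d((18, 7), (-10, -12)) = 33.8378
d((18, 7), (-8, 16)) = 27.5136
d((16, 1), (-12, 19)) = 33.2866
d((16, 1), (-6, -15)) = 27.2029
d((16, 1), (-10, -12)) = 29.0689
d((16, 1), (-8, 16)) = 28.3019
d((-12, 19), (-6, -15)) = 34.5254
d((-12, 19), (-10, -12)) = 31.0644
d((-12, 19), (-8, 16)) = 5.0
d((-6, -15), (-10, -12)) = 5.0
d((-6, -15), (-8, 16)) = 31.0644
d((-10, -12), (-8, 16)) = 28.0713

Closest pair: (13, -1) and (16, 1) with distance 3.6056

The closest pair is (13, -1) and (16, 1) with Euclidean distance 3.6056. For 7 points, brute-force pairwise comparison is shown above. For large n, the divide-and-conquer algorithm (sort by x, recurse on halves, check the dividing strip) achieves O(n log n).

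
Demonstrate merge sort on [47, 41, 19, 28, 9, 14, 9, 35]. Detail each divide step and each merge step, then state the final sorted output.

Merge sort trace:

Split: [47, 41, 19, 28, 9, 14, 9, 35] -> [47, 41, 19, 28] and [9, 14, 9, 35]
  Split: [47, 41, 19, 28] -> [47, 41] and [19, 28]
    Split: [47, 41] -> [47] and [41]
    Merge: [47] + [41] -> [41, 47]
    Split: [19, 28] -> [19] and [28]
    Merge: [19] + [28] -> [19, 28]
  Merge: [41, 47] + [19, 28] -> [19, 28, 41, 47]
  Split: [9, 14, 9, 35] -> [9, 14] and [9, 35]
    Split: [9, 14] -> [9] and [14]
    Merge: [9] + [14] -> [9, 14]
    Split: [9, 35] -> [9] and [35]
    Merge: [9] + [35] -> [9, 35]
  Merge: [9, 14] + [9, 35] -> [9, 9, 14, 35]
Merge: [19, 28, 41, 47] + [9, 9, 14, 35] -> [9, 9, 14, 19, 28, 35, 41, 47]

Final sorted array: [9, 9, 14, 19, 28, 35, 41, 47]

The merge sort proceeds by recursively splitting the array and merging sorted halves.
After all merges, the sorted array is [9, 9, 14, 19, 28, 35, 41, 47].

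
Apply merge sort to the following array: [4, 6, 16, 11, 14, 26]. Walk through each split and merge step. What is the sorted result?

Merge sort trace:

Split: [4, 6, 16, 11, 14, 26] -> [4, 6, 16] and [11, 14, 26]
  Split: [4, 6, 16] -> [4] and [6, 16]
    Split: [6, 16] -> [6] and [16]
    Merge: [6] + [16] -> [6, 16]
  Merge: [4] + [6, 16] -> [4, 6, 16]
  Split: [11, 14, 26] -> [11] and [14, 26]
    Split: [14, 26] -> [14] and [26]
    Merge: [14] + [26] -> [14, 26]
  Merge: [11] + [14, 26] -> [11, 14, 26]
Merge: [4, 6, 16] + [11, 14, 26] -> [4, 6, 11, 14, 16, 26]

Final sorted array: [4, 6, 11, 14, 16, 26]

The merge sort proceeds by recursively splitting the array and merging sorted halves.
After all merges, the sorted array is [4, 6, 11, 14, 16, 26].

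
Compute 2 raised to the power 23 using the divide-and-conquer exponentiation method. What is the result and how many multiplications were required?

Computing 2^23 by squaring (build up from 2^1; each line after the first costs one multiplication):

2^1 = 2
2^2 = (2^1)^2 = 2^2 = 4
2^4 = (2^2)^2 = 4^2 = 16
2^5 = 2 * 2^4 = 2 * 16 = 32
2^10 = (2^5)^2 = 32^2 = 1024
2^11 = 2 * 2^10 = 2 * 1024 = 2048
2^22 = (2^11)^2 = 2048^2 = 4194304
2^23 = 2 * 2^22 = 2 * 4194304 = 8388608

Result: 8388608
Multiplications needed: 7 (7 lines after 2^1)

2^23 = 8388608. Using exponentiation by squaring, this requires 7 multiplications. The key idea: if the exponent is even, square the half-power; if odd, multiply by the base once.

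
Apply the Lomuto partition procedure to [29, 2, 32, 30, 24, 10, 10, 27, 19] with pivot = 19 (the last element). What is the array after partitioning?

Lomuto partition with pivot = 19:

Initial array: [29, 2, 32, 30, 24, 10, 10, 27, 19]

arr[0]=29 > 19: no swap
arr[1]=2 <= 19: swap with position 0, array becomes [2, 29, 32, 30, 24, 10, 10, 27, 19]
arr[2]=32 > 19: no swap
arr[3]=30 > 19: no swap
arr[4]=24 > 19: no swap
arr[5]=10 <= 19: swap with position 1, array becomes [2, 10, 32, 30, 24, 29, 10, 27, 19]
arr[6]=10 <= 19: swap with position 2, array becomes [2, 10, 10, 30, 24, 29, 32, 27, 19]
arr[7]=27 > 19: no swap

Place pivot at position 3: [2, 10, 10, 19, 24, 29, 32, 27, 30]
Pivot position: 3

After partitioning with pivot 19, the array becomes [2, 10, 10, 19, 24, 29, 32, 27, 30]. The pivot is placed at index 3. All elements to the left of the pivot are <= 19, and all elements to the right are > 19.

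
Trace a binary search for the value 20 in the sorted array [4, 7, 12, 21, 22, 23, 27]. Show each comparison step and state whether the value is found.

Binary search for 20 in [4, 7, 12, 21, 22, 23, 27]:

lo=0, hi=6, mid=3, arr[mid]=21 -> 21 > 20, search left half
lo=0, hi=2, mid=1, arr[mid]=7 -> 7 < 20, search right half
lo=2, hi=2, mid=2, arr[mid]=12 -> 12 < 20, search right half
lo=3 > hi=2, target 20 not found

Binary search determines that 20 is not in the array after 3 comparisons. The search space was exhausted without finding the target.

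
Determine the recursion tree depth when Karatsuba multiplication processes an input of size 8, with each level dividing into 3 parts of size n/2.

For divide and conquer with division factor 2:

Problem sizes at each level:
Level 0: 8
Level 1: 4
Level 2: 2
Level 3: 1

The root is level 0 and the size-1 base case is level 3 (the tree spans levels 0 through 3, i.e. 4 levels counting the root), so the depth is the number of divisions: log_2(8) = 3

The recursion tree depth is log_2(8) = 3. At each level, the problem size is divided by 2, so it takes 3 divisions to reduce to a base case of size 1. The algorithm makes 3 recursive calls at each level.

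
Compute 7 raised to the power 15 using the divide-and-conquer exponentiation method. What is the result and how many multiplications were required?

Computing 7^15 by squaring (build up from 7^1; each line after the first costs one multiplication):

7^1 = 7
7^2 = (7^1)^2 = 7^2 = 49
7^3 = 7 * 7^2 = 7 * 49 = 343
7^6 = (7^3)^2 = 343^2 = 117649
7^7 = 7 * 7^6 = 7 * 117649 = 823543
7^14 = (7^7)^2 = 823543^2 = 678223072849
7^15 = 7 * 7^14 = 7 * 678223072849 = 4747561509943

Result: 4747561509943
Multiplications needed: 6 (6 lines after 7^1)

7^15 = 4747561509943. Using exponentiation by squaring, this requires 6 multiplications. The key idea: if the exponent is even, square the half-power; if odd, multiply by the base once.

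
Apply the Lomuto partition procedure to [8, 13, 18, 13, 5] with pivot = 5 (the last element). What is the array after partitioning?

Lomuto partition with pivot = 5:

Initial array: [8, 13, 18, 13, 5]

arr[0]=8 > 5: no swap
arr[1]=13 > 5: no swap
arr[2]=18 > 5: no swap
arr[3]=13 > 5: no swap

Place pivot at position 0: [5, 13, 18, 13, 8]
Pivot position: 0

After partitioning with pivot 5, the array becomes [5, 13, 18, 13, 8]. The pivot is placed at index 0. All elements to the left of the pivot are <= 5, and all elements to the right are > 5.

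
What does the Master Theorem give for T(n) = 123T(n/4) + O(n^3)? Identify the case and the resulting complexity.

Master Theorem for T(n) = 123T(n/4) + O(n^3):

a = 123, b = 4, c = 3
log_b(a) = log_4(123) = 3.4713

Case 1: c = 3 < log_4(123) = 3.4713
T(n) = O(n^(log_4 123))

For T(n) = 123T(n/4) + O(n^3): log_4(123) = 3.4713. This is Case 1 of the Master Theorem (c < log_b(a), work dominated by leaves), giving O(n^(log_4 123)).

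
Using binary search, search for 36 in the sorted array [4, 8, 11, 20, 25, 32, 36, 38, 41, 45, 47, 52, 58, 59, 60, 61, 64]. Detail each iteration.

Binary search for 36 in [4, 8, 11, 20, 25, 32, 36, 38, 41, 45, 47, 52, 58, 59, 60, 61, 64]:

lo=0, hi=16, mid=8, arr[mid]=41 -> 41 > 36, search left half
lo=0, hi=7, mid=3, arr[mid]=20 -> 20 < 36, search right half
lo=4, hi=7, mid=5, arr[mid]=32 -> 32 < 36, search right half
lo=6, hi=7, mid=6, arr[mid]=36 -> Found target at index 6!

Binary search finds 36 at index 6 after 4 comparisons. The search repeatedly halves the search space by comparing with the middle element.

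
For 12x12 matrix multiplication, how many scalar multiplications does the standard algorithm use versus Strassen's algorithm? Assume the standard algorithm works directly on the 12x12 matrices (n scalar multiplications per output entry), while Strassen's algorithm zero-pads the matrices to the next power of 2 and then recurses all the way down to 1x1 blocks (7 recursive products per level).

Matrix multiplication for 12x12 matrices:

Strassen's algorithm requires power-of-2 dimensions. Pad 12x12 to 16x16 (next power of 2).

Standard algorithm: 12^3 = 1728 multiplications
Strassen's algorithm: 7^(log2(16)) = 7^4 = 2401 multiplications
Difference: 1728 - 2401 = -673 (Strassen uses MORE here due to padding overhead — for small or just-over-power-of-2 n, padding can outweigh the per-level savings)

Standard: 1728 multiplications (12^3). Strassen: 2401 multiplications (7^4, after padding to 16x16). Strassen reduces 8 recursive multiplications to 7 at each level.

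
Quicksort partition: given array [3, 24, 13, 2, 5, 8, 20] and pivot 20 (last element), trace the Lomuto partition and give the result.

Lomuto partition with pivot = 20:

Initial array: [3, 24, 13, 2, 5, 8, 20]

arr[0]=3 <= 20: swap with position 0, array becomes [3, 24, 13, 2, 5, 8, 20]
arr[1]=24 > 20: no swap
arr[2]=13 <= 20: swap with position 1, array becomes [3, 13, 24, 2, 5, 8, 20]
arr[3]=2 <= 20: swap with position 2, array becomes [3, 13, 2, 24, 5, 8, 20]
arr[4]=5 <= 20: swap with position 3, array becomes [3, 13, 2, 5, 24, 8, 20]
arr[5]=8 <= 20: swap with position 4, array becomes [3, 13, 2, 5, 8, 24, 20]

Place pivot at position 5: [3, 13, 2, 5, 8, 20, 24]
Pivot position: 5

After partitioning with pivot 20, the array becomes [3, 13, 2, 5, 8, 20, 24]. The pivot is placed at index 5. All elements to the left of the pivot are <= 20, and all elements to the right are > 20.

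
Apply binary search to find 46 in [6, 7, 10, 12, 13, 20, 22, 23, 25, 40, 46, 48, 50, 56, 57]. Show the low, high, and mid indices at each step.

Binary search for 46 in [6, 7, 10, 12, 13, 20, 22, 23, 25, 40, 46, 48, 50, 56, 57]:

lo=0, hi=14, mid=7, arr[mid]=23 -> 23 < 46, search right half
lo=8, hi=14, mid=11, arr[mid]=48 -> 48 > 46, search left half
lo=8, hi=10, mid=9, arr[mid]=40 -> 40 < 46, search right half
lo=10, hi=10, mid=10, arr[mid]=46 -> Found target at index 10!

Binary search finds 46 at index 10 after 4 comparisons. The search repeatedly halves the search space by comparing with the middle element.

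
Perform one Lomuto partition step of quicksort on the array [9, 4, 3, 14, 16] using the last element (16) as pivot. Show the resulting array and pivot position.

Lomuto partition with pivot = 16:

Initial array: [9, 4, 3, 14, 16]

arr[0]=9 <= 16: swap with position 0, array becomes [9, 4, 3, 14, 16]
arr[1]=4 <= 16: swap with position 1, array becomes [9, 4, 3, 14, 16]
arr[2]=3 <= 16: swap with position 2, array becomes [9, 4, 3, 14, 16]
arr[3]=14 <= 16: swap with position 3, array becomes [9, 4, 3, 14, 16]

Place pivot at position 4: [9, 4, 3, 14, 16]
Pivot position: 4

After partitioning with pivot 16, the array becomes [9, 4, 3, 14, 16]. The pivot is placed at index 4. All elements to the left of the pivot are <= 16, and all elements to the right are > 16.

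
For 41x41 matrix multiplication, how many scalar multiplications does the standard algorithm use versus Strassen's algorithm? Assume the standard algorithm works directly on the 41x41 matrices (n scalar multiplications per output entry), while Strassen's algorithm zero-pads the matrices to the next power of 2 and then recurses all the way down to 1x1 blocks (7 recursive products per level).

Matrix multiplication for 41x41 matrices:

Strassen's algorithm requires power-of-2 dimensions. Pad 41x41 to 64x64 (next power of 2).

Standard algorithm: 41^3 = 68921 multiplications
Strassen's algorithm: 7^(log2(64)) = 7^6 = 117649 multiplications
Difference: 68921 - 117649 = -48728 (Strassen uses MORE here due to padding overhead — for small or just-over-power-of-2 n, padding can outweigh the per-level savings)

Standard: 68921 multiplications (41^3). Strassen: 117649 multiplications (7^6, after padding to 64x64). Strassen reduces 8 recursive multiplications to 7 at each level.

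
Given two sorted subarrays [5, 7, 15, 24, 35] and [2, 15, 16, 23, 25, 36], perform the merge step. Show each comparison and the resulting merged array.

Merging process:

Compare 5 vs 2: take 2 from right. Merged: [2]
Compare 5 vs 15: take 5 from left. Merged: [2, 5]
Compare 7 vs 15: take 7 from left. Merged: [2, 5, 7]
Compare 15 vs 15: take 15 from left. Merged: [2, 5, 7, 15]
Compare 24 vs 15: take 15 from right. Merged: [2, 5, 7, 15, 15]
Compare 24 vs 16: take 16 from right. Merged: [2, 5, 7, 15, 15, 16]
Compare 24 vs 23: take 23 from right. Merged: [2, 5, 7, 15, 15, 16, 23]
Compare 24 vs 25: take 24 from left. Merged: [2, 5, 7, 15, 15, 16, 23, 24]
Compare 35 vs 25: take 25 from right. Merged: [2, 5, 7, 15, 15, 16, 23, 24, 25]
Compare 35 vs 36: take 35 from left. Merged: [2, 5, 7, 15, 15, 16, 23, 24, 25, 35]
Append remaining from right: [36]. Merged: [2, 5, 7, 15, 15, 16, 23, 24, 25, 35, 36]

Final merged array: [2, 5, 7, 15, 15, 16, 23, 24, 25, 35, 36]
Total comparisons: 10

The merged array is [2, 5, 7, 15, 15, 16, 23, 24, 25, 35, 36], requiring 10 comparisons. The merge step runs in O(n) time where n is the total number of elements.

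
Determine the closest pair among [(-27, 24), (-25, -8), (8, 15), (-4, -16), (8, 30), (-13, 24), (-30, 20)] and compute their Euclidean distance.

Computing all pairwise distances among 7 points:

d((-27, 24), (-25, -8)) = 32.0624
d((-27, 24), (8, 15)) = 36.1386
d((-27, 24), (-4, -16)) = 46.1411
d((-27, 24), (8, 30)) = 35.5106
d((-27, 24), (-13, 24)) = 14.0
d((-27, 24), (-30, 20)) = 5.0 <-- minimum
d((-25, -8), (8, 15)) = 40.2244
d((-25, -8), (-4, -16)) = 22.4722
d((-25, -8), (8, 30)) = 50.3289
d((-25, -8), (-13, 24)) = 34.176
d((-25, -8), (-30, 20)) = 28.4429
d((8, 15), (-4, -16)) = 33.2415
d((8, 15), (8, 30)) = 15.0
d((8, 15), (-13, 24)) = 22.8473
d((8, 15), (-30, 20)) = 38.3275
d((-4, -16), (8, 30)) = 47.5395
d((-4, -16), (-13, 24)) = 41.0
d((-4, -16), (-30, 20)) = 44.4072
d((8, 30), (-13, 24)) = 21.8403
d((8, 30), (-30, 20)) = 39.2938
d((-13, 24), (-30, 20)) = 17.4642

Closest pair: (-27, 24) and (-30, 20) with distance 5.0

The closest pair is (-27, 24) and (-30, 20) with Euclidean distance 5.0. For 7 points, brute-force pairwise comparison is shown above. For large n, the divide-and-conquer algorithm (sort by x, recurse on halves, check the dividing strip) achieves O(n log n).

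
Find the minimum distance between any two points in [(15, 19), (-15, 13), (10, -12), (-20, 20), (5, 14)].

Computing all pairwise distances among 5 points:

d((15, 19), (-15, 13)) = 30.5941
d((15, 19), (10, -12)) = 31.4006
d((15, 19), (-20, 20)) = 35.0143
d((15, 19), (5, 14)) = 11.1803
d((-15, 13), (10, -12)) = 35.3553
d((-15, 13), (-20, 20)) = 8.6023 <-- minimum
d((-15, 13), (5, 14)) = 20.025
d((10, -12), (-20, 20)) = 43.8634
d((10, -12), (5, 14)) = 26.4764
d((-20, 20), (5, 14)) = 25.7099

Closest pair: (-15, 13) and (-20, 20) with distance 8.6023

The closest pair is (-15, 13) and (-20, 20) with Euclidean distance 8.6023. For 5 points, brute-force pairwise comparison is shown above. For large n, the divide-and-conquer algorithm (sort by x, recurse on halves, check the dividing strip) achieves O(n log n).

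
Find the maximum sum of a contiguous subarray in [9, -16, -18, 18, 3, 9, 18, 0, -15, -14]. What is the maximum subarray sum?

Using Kadane's algorithm on [9, -16, -18, 18, 3, 9, 18, 0, -15, -14]:

Scanning through the array:
Position 1 (value -16): max_ending_here = -7, max_so_far = 9
Position 2 (value -18): max_ending_here = -18, max_so_far = 9
Position 3 (value 18): max_ending_here = 18, max_so_far = 18
Position 4 (value 3): max_ending_here = 21, max_so_far = 21
Position 5 (value 9): max_ending_here = 30, max_so_far = 30
Position 6 (value 18): max_ending_here = 48, max_so_far = 48
Position 7 (value 0): max_ending_here = 48, max_so_far = 48
Position 8 (value -15): max_ending_here = 33, max_so_far = 48
Position 9 (value -14): max_ending_here = 19, max_so_far = 48

Maximum subarray: [18, 3, 9, 18]
Maximum sum: 48

The maximum subarray is [18, 3, 9, 18] with sum 48. This subarray runs from index 3 to index 6.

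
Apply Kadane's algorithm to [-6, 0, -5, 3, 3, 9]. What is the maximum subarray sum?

Using Kadane's algorithm on [-6, 0, -5, 3, 3, 9]:

Scanning through the array:
Position 1 (value 0): max_ending_here = 0, max_so_far = 0
Position 2 (value -5): max_ending_here = -5, max_so_far = 0
Position 3 (value 3): max_ending_here = 3, max_so_far = 3
Position 4 (value 3): max_ending_here = 6, max_so_far = 6
Position 5 (value 9): max_ending_here = 15, max_so_far = 15

Maximum subarray: [3, 3, 9]
Maximum sum: 15

The maximum subarray is [3, 3, 9] with sum 15. This subarray runs from index 3 to index 5.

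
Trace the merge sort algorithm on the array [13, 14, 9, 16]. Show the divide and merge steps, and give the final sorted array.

Merge sort trace:

Split: [13, 14, 9, 16] -> [13, 14] and [9, 16]
  Split: [13, 14] -> [13] and [14]
  Merge: [13] + [14] -> [13, 14]
  Split: [9, 16] -> [9] and [16]
  Merge: [9] + [16] -> [9, 16]
Merge: [13, 14] + [9, 16] -> [9, 13, 14, 16]

Final sorted array: [9, 13, 14, 16]

The merge sort proceeds by recursively splitting the array and merging sorted halves.
After all merges, the sorted array is [9, 13, 14, 16].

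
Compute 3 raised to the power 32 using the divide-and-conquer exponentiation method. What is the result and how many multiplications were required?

Computing 3^32 by squaring (build up from 3^1; each line after the first costs one multiplication):

3^1 = 3
3^2 = (3^1)^2 = 3^2 = 9
3^4 = (3^2)^2 = 9^2 = 81
3^8 = (3^4)^2 = 81^2 = 6561
3^16 = (3^8)^2 = 6561^2 = 43046721
3^32 = (3^16)^2 = 43046721^2 = 1853020188851841

Result: 1853020188851841
Multiplications needed: 5 (5 lines after 3^1)

3^32 = 1853020188851841. Using exponentiation by squaring, this requires 5 multiplications. The key idea: if the exponent is even, square the half-power; if odd, multiply by the base once.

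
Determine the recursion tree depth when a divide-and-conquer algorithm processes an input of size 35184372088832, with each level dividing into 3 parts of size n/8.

For divide and conquer with division factor 8:

Problem sizes at each level:
Level 0: 35184372088832
Level 1: 4398046511104
Level 2: 549755813888
Level 3: 68719476736
Level 4: 8589934592
Level 5: 1073741824
Level 6: 134217728
Level 7: 16777216
Level 8: 2097152
Level 9: 262144
Level 10: 32768
Level 11: 4096
Level 12: 512
Level 13: 64
Level 14: 8
Level 15: 1

The root is level 0 and the size-1 base case is level 15 (the tree spans levels 0 through 15, i.e. 16 levels counting the root), so the depth is the number of divisions: log_8(35184372088832) = 15

The recursion tree depth is log_8(35184372088832) = 15. At each level, the problem size is divided by 8, so it takes 15 divisions to reduce to a base case of size 1. The algorithm makes 3 recursive calls at each level.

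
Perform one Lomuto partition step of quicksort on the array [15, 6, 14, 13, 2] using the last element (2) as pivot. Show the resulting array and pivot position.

Lomuto partition with pivot = 2:

Initial array: [15, 6, 14, 13, 2]

arr[0]=15 > 2: no swap
arr[1]=6 > 2: no swap
arr[2]=14 > 2: no swap
arr[3]=13 > 2: no swap

Place pivot at position 0: [2, 6, 14, 13, 15]
Pivot position: 0

After partitioning with pivot 2, the array becomes [2, 6, 14, 13, 15]. The pivot is placed at index 0. All elements to the left of the pivot are <= 2, and all elements to the right are > 2.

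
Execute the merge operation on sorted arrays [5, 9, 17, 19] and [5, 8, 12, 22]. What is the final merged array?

Merging process:

Compare 5 vs 5: take 5 from left. Merged: [5]
Compare 9 vs 5: take 5 from right. Merged: [5, 5]
Compare 9 vs 8: take 8 from right. Merged: [5, 5, 8]
Compare 9 vs 12: take 9 from left. Merged: [5, 5, 8, 9]
Compare 17 vs 12: take 12 from right. Merged: [5, 5, 8, 9, 12]
Compare 17 vs 22: take 17 from left. Merged: [5, 5, 8, 9, 12, 17]
Compare 19 vs 22: take 19 from left. Merged: [5, 5, 8, 9, 12, 17, 19]
Append remaining from right: [22]. Merged: [5, 5, 8, 9, 12, 17, 19, 22]

Final merged array: [5, 5, 8, 9, 12, 17, 19, 22]
Total comparisons: 7

The merged array is [5, 5, 8, 9, 12, 17, 19, 22], requiring 7 comparisons. The merge step runs in O(n) time where n is the total number of elements.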